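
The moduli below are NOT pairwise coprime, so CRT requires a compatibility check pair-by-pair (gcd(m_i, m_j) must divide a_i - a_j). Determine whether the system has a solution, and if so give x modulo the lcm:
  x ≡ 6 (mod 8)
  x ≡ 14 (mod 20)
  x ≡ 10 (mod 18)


Moduli 8, 20, 18 are not pairwise coprime, so CRT works modulo lcm(m_i) when all pairwise compatibility conditions hold.
Pairwise compatibility: gcd(m_i, m_j) must divide a_i - a_j for every pair.
Merge one congruence at a time:
  Start: x ≡ 6 (mod 8).
  Combine with x ≡ 14 (mod 20): gcd(8, 20) = 4; 14 - 6 = 8, which IS divisible by 4, so compatible.
    Write x = 6 + 8·t and substitute into x ≡ 14 (mod 20): 8·t ≡ 14 − 6 = 8 (mod 20).
    Divide the congruence (and modulus) by g = 4: 2·t ≡ 2 (mod 5).
    The inverse of 2 mod 5 is 3 (since 2·3 = 6 = 1·5 + 1), so t ≡ 3·2 = 6 ≡ 1 (mod 5).
    Then x = 6 + 8·1 = 14, valid modulo lcm(8, 20) = 40: x ≡ 14 (mod 40).
  Combine with x ≡ 10 (mod 18): gcd(40, 18) = 2; 10 - 14 = -4, which IS divisible by 2, so compatible.
    Write x = 14 + 40·t and substitute into x ≡ 10 (mod 18): 40·t ≡ 10 − 14 = -4 (mod 18).
    Divide the congruence (and modulus) by g = 2: 20·t ≡ -2 (mod 9).
    Reduce coefficients mod 9: 2·t ≡ 7 (mod 9).
    The inverse of 2 mod 9 is 5 (since 2·5 = 10 = 1·9 + 1), so t ≡ 5·7 = 35 ≡ 8 (mod 9).
    Then x = 14 + 40·8 = 334, valid modulo lcm(40, 18) = 360: x ≡ 334 (mod 360).
Verify: 334 mod 8 = 6, 334 mod 20 = 14, 334 mod 18 = 10.

x ≡ 334 (mod 360).


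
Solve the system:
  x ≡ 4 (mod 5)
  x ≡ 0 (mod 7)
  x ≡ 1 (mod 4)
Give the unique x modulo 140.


Moduli 5, 7, 4 are pairwise coprime; by CRT there is a unique solution modulo M = 5 · 7 · 4 = 140.
Solve pairwise, accumulating the modulus:
  Start with x ≡ 4 (mod 5).
  Combine with x ≡ 0 (mod 7): since gcd(5, 7) = 1, we get a unique residue mod 35.
    Write x = 4 + 5·t and substitute into x ≡ 0 (mod 7): 5·t ≡ 0 − 4 = -4 (mod 7).
    Reduce coefficients mod 7: 5·t ≡ 3 (mod 7).
    The inverse of 5 mod 7 is 3 (since 5·3 = 15 = 2·7 + 1), so t ≡ 3·3 = 9 ≡ 2 (mod 7).
    Then x = 4 + 5·2 = 14, valid modulo lcm(5, 7) = 35: x ≡ 14 (mod 35).
  Combine with x ≡ 1 (mod 4): since gcd(35, 4) = 1, we get a unique residue mod 140.
    Write x = 14 + 35·t and substitute into x ≡ 1 (mod 4): 35·t ≡ 1 − 14 = -13 (mod 4).
    Reduce coefficients mod 4: 3·t ≡ 3 (mod 4).
    The inverse of 3 mod 4 is 3 (since 3·3 = 9 = 2·4 + 1), so t ≡ 3·3 = 9 ≡ 1 (mod 4).
    Then x = 14 + 35·1 = 49, valid modulo lcm(35, 4) = 140: x ≡ 49 (mod 140).
Verify: 49 mod 5 = 4 ✓, 49 mod 7 = 0 ✓, 49 mod 4 = 1 ✓.

x ≡ 49 (mod 140).


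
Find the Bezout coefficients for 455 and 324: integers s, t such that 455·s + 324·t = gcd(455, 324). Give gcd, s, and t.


Euclidean algorithm on (455, 324) — divide until remainder is 0:
  455 = 1 · 324 + 131
  324 = 2 · 131 + 62
  131 = 2 · 62 + 7
  62 = 8 · 7 + 6
  7 = 1 · 6 + 1
  6 = 6 · 1 + 0
gcd(455, 324) = 1.
Track Bezout coefficients alongside the remainders: start with r₀ = 455 = a·1 + b·0 (s = 1, t = 0) and r₁ = 324 = a·0 + b·1 (s = 0, t = 1); each new remainder r_{k+1} = r_{k-1} − q_k·r_k inherits s_{k+1} = s_{k-1} − q_k·s_k, t_{k+1} = t_{k-1} − q_k·t_k, so r_k = a·s_k + b·t_k at every step:
  q = 1: r = 131, s = 1 − 1·0 = 1, t = 0 − 1·1 = -1  (check: 455·1 + 324·(-1) = 131)
  q = 2: r = 62, s = 0 − 2·1 = -2, t = 1 − 2·(-1) = 3  (check: 455·(-2) + 324·3 = 62)
  q = 2: r = 7, s = 1 − 2·(-2) = 5, t = -1 − 2·3 = -7  (check: 455·5 + 324·(-7) = 7)
  q = 8: r = 6, s = -2 − 8·5 = -42, t = 3 − 8·(-7) = 59  (check: 455·(-42) + 324·59 = 6)
  q = 1: r = 1, s = 5 − 1·(-42) = 47, t = -7 − 1·59 = -66  (check: 455·47 + 324·(-66) = 1)
The row with r = 1 (the gcd) gives the Bezout coefficients s = 47, t = -66.
Result: 455 · (47) + 324 · (-66) = 1.

gcd(455, 324) = 1; s = 47, t = -66 (check: 455·47 + 324·(-66) = 1).


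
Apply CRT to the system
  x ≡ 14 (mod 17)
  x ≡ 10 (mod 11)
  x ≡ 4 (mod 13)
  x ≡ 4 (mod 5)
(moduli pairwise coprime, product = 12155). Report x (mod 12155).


Product of moduli M = 17 · 11 · 13 · 5 = 12155.
Merge one congruence at a time:
  Start: x ≡ 14 (mod 17).
  Combine with x ≡ 10 (mod 11); new modulus lcm = 187.
    Write x = 14 + 17·t and substitute into x ≡ 10 (mod 11): 17·t ≡ 10 − 14 = -4 (mod 11).
    Reduce coefficients mod 11: 6·t ≡ 7 (mod 11).
    The inverse of 6 mod 11 is 2 (since 6·2 = 12 = 1·11 + 1), so t ≡ 2·7 = 14 ≡ 3 (mod 11).
    Then x = 14 + 17·3 = 65, valid modulo lcm(17, 11) = 187: x ≡ 65 (mod 187).
  Combine with x ≡ 4 (mod 13); new modulus lcm = 2431.
    Write x = 65 + 187·t and substitute into x ≡ 4 (mod 13): 187·t ≡ 4 − 65 = -61 (mod 13).
    Reduce coefficients mod 13: 5·t ≡ 4 (mod 13).
    The inverse of 5 mod 13 is 8 (since 5·8 = 40 = 3·13 + 1), so t ≡ 8·4 = 32 ≡ 6 (mod 13).
    Then x = 65 + 187·6 = 1187, valid modulo lcm(187, 13) = 2431: x ≡ 1187 (mod 2431).
  Combine with x ≡ 4 (mod 5); new modulus lcm = 12155.
    Write x = 1187 + 2431·t and substitute into x ≡ 4 (mod 5): 2431·t ≡ 4 − 1187 = -1183 (mod 5).
    Reduce coefficients mod 5: 1·t ≡ 2 (mod 5).
    So t ≡ 2 (mod 5).
    Then x = 1187 + 2431·2 = 6049, valid modulo lcm(2431, 5) = 12155: x ≡ 6049 (mod 12155).
Verify against each original: 6049 mod 17 = 14, 6049 mod 11 = 10, 6049 mod 13 = 4, 6049 mod 5 = 4.

x ≡ 6049 (mod 12155).


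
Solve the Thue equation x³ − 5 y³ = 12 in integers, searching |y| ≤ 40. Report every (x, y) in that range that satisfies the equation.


The equation is x³ - 5y³ = 12. For fixed y, x³ = 5·y³ + 12, so a solution requires the RHS to be a perfect cube.
Strategy: iterate y from -40 to 40, compute RHS = 5·y³ + 12, and check whether it is a (positive or negative) perfect cube.
Check small values of y:
  y = 0: RHS = 12 is not a perfect cube.
  y = 1: RHS = 17 is not a perfect cube.
  y = -1: RHS = 7 is not a perfect cube.
  y = 2: RHS = 52 is not a perfect cube.
  y = -2: RHS = -28 is not a perfect cube.
  y = 3: RHS = 147 is not a perfect cube.
  y = -3: RHS = -123 is not a perfect cube.
Continuing the search up to |y| = 40 finds no solutions either.
No (x, y) in the scanned range satisfies the equation.

No integer solutions with |y| ≤ 40.


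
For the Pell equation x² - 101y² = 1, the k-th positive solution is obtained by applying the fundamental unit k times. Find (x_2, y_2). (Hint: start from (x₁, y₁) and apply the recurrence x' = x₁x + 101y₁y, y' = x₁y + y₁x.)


Step 1: Find the fundamental solution (x₁, y₁) of x² - 101y² = 1.
  Expand √101 as a continued fraction. a₀ = ⌊√101⌋ = 10; iterate m_{k+1} = d_k·a_k − m_k, d_{k+1} = (101 − m_{k+1}²)/d_k, a_{k+1} = ⌊(a₀ + m_{k+1})/d_{k+1}⌋ (starting m₀ = 0, d₀ = 1), with convergents p_k = a_k·p_{k-1} + p_{k-2}, q_k = a_k·q_{k-1} + q_{k-2} (p₋₁ = 1, q₋₁ = 0):
  k = 0: a₀ = 10; p₀/q₀ = 10/1; p₀² − 101·q₀² = 100 − 101 = -1.
  k = 1: m = 10, d = 1, a = ⌊(10 + 10)/1⌋ = 20; p/q = (20·10 + 1)/(20·1 + 0) = 201/20; p² − 101·q² = 40401 − 40400 = 1.
  The first convergent with p² − 101·q² = 1 gives the fundamental solution (x₁, y₁) = (201, 20).
Step 2: Apply the recurrence (x_{n+1}, y_{n+1}) = (x₁x_n + 101y₁y_n, x₁y_n + y₁x_n) repeatedly.
  From (x_1, y_1) = (201, 20): x_2 = 201·201 + 101·20·20 = 80801; y_2 = 201·20 + 20·201 = 8040.
Step 3: Verify x_2² - 101·y_2² = 6528801601 - 6528801600 = 1 (should be 1). ✓

(x_1, y_1) = (201, 20); (x_2, y_2) = (80801, 8040).


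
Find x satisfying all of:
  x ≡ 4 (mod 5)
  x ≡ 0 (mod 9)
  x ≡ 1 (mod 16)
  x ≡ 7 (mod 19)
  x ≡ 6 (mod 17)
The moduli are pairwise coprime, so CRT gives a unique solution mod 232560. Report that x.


Product of moduli M = 5 · 9 · 16 · 19 · 17 = 232560.
Merge one congruence at a time:
  Start: x ≡ 4 (mod 5).
  Combine with x ≡ 0 (mod 9); new modulus lcm = 45.
    Write x = 4 + 5·t and substitute into x ≡ 0 (mod 9): 5·t ≡ 0 − 4 = -4 (mod 9).
    Reduce coefficients mod 9: 5·t ≡ 5 (mod 9).
    The inverse of 5 mod 9 is 2 (since 5·2 = 10 = 1·9 + 1), so t ≡ 2·5 = 10 ≡ 1 (mod 9).
    Then x = 4 + 5·1 = 9, valid modulo lcm(5, 9) = 45: x ≡ 9 (mod 45).
  Combine with x ≡ 1 (mod 16); new modulus lcm = 720.
    Write x = 9 + 45·t and substitute into x ≡ 1 (mod 16): 45·t ≡ 1 − 9 = -8 (mod 16).
    Reduce coefficients mod 16: 13·t ≡ 8 (mod 16).
    The inverse of 13 mod 16 is 5 (since 13·5 = 65 = 4·16 + 1), so t ≡ 5·8 = 40 ≡ 8 (mod 16).
    Then x = 9 + 45·8 = 369, valid modulo lcm(45, 16) = 720: x ≡ 369 (mod 720).
  Combine with x ≡ 7 (mod 19); new modulus lcm = 13680.
    Write x = 369 + 720·t and substitute into x ≡ 7 (mod 19): 720·t ≡ 7 − 369 = -362 (mod 19).
    Reduce coefficients mod 19: 17·t ≡ 18 (mod 19).
    The inverse of 17 mod 19 is 9 (since 17·9 = 153 = 8·19 + 1), so t ≡ 9·18 = 162 ≡ 10 (mod 19).
    Then x = 369 + 720·10 = 7569, valid modulo lcm(720, 19) = 13680: x ≡ 7569 (mod 13680).
  Combine with x ≡ 6 (mod 17); new modulus lcm = 232560.
    Write x = 7569 + 13680·t and substitute into x ≡ 6 (mod 17): 13680·t ≡ 6 − 7569 = -7563 (mod 17).
    Reduce coefficients mod 17: 12·t ≡ 2 (mod 17).
    The inverse of 12 mod 17 is 10 (since 12·10 = 120 = 7·17 + 1), so t ≡ 10·2 = 20 ≡ 3 (mod 17).
    Then x = 7569 + 13680·3 = 48609, valid modulo lcm(13680, 17) = 232560: x ≡ 48609 (mod 232560).
Verify against each original: 48609 mod 5 = 4, 48609 mod 9 = 0, 48609 mod 16 = 1, 48609 mod 19 = 7, 48609 mod 17 = 6.

x ≡ 48609 (mod 232560).


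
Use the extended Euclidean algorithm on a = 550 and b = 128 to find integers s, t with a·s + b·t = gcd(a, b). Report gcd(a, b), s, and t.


Euclidean algorithm on (550, 128) — divide until remainder is 0:
  550 = 4 · 128 + 38
  128 = 3 · 38 + 14
  38 = 2 · 14 + 10
  14 = 1 · 10 + 4
  10 = 2 · 4 + 2
  4 = 2 · 2 + 0
gcd(550, 128) = 2.
Track Bezout coefficients alongside the remainders: start with r₀ = 550 = a·1 + b·0 (s = 1, t = 0) and r₁ = 128 = a·0 + b·1 (s = 0, t = 1); each new remainder r_{k+1} = r_{k-1} − q_k·r_k inherits s_{k+1} = s_{k-1} − q_k·s_k, t_{k+1} = t_{k-1} − q_k·t_k, so r_k = a·s_k + b·t_k at every step:
  q = 4: r = 38, s = 1 − 4·0 = 1, t = 0 − 4·1 = -4  (check: 550·1 + 128·(-4) = 38)
  q = 3: r = 14, s = 0 − 3·1 = -3, t = 1 − 3·(-4) = 13  (check: 550·(-3) + 128·13 = 14)
  q = 2: r = 10, s = 1 − 2·(-3) = 7, t = -4 − 2·13 = -30  (check: 550·7 + 128·(-30) = 10)
  q = 1: r = 4, s = -3 − 1·7 = -10, t = 13 − 1·(-30) = 43  (check: 550·(-10) + 128·43 = 4)
  q = 2: r = 2, s = 7 − 2·(-10) = 27, t = -30 − 2·43 = -116  (check: 550·27 + 128·(-116) = 2)
The row with r = 2 (the gcd) gives the Bezout coefficients s = 27, t = -116.
Result: 550 · (27) + 128 · (-116) = 2.

gcd(550, 128) = 2; s = 27, t = -116 (check: 550·27 + 128·(-116) = 2).


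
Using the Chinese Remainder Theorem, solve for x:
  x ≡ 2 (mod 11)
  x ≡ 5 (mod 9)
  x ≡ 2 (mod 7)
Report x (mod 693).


Moduli 11, 9, 7 are pairwise coprime; by CRT there is a unique solution modulo M = 11 · 9 · 7 = 693.
Solve pairwise, accumulating the modulus:
  Start with x ≡ 2 (mod 11).
  Combine with x ≡ 5 (mod 9): since gcd(11, 9) = 1, we get a unique residue mod 99.
    Write x = 2 + 11·t and substitute into x ≡ 5 (mod 9): 11·t ≡ 5 − 2 = 3 (mod 9).
    Reduce coefficients mod 9: 2·t ≡ 3 (mod 9).
    The inverse of 2 mod 9 is 5 (since 2·5 = 10 = 1·9 + 1), so t ≡ 5·3 = 15 ≡ 6 (mod 9).
    Then x = 2 + 11·6 = 68, valid modulo lcm(11, 9) = 99: x ≡ 68 (mod 99).
  Combine with x ≡ 2 (mod 7): since gcd(99, 7) = 1, we get a unique residue mod 693.
    Write x = 68 + 99·t and substitute into x ≡ 2 (mod 7): 99·t ≡ 2 − 68 = -66 (mod 7).
    Reduce coefficients mod 7: 1·t ≡ 4 (mod 7).
    So t ≡ 4 (mod 7).
    Then x = 68 + 99·4 = 464, valid modulo lcm(99, 7) = 693: x ≡ 464 (mod 693).
Verify: 464 mod 11 = 2 ✓, 464 mod 9 = 5 ✓, 464 mod 7 = 2 ✓.

x ≡ 464 (mod 693).


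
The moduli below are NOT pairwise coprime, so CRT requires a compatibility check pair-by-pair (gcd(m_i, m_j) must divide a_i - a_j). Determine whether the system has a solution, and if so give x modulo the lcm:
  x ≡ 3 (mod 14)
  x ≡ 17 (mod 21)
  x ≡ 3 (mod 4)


Moduli 14, 21, 4 are not pairwise coprime, so CRT works modulo lcm(m_i) when all pairwise compatibility conditions hold.
Pairwise compatibility: gcd(m_i, m_j) must divide a_i - a_j for every pair.
Merge one congruence at a time:
  Start: x ≡ 3 (mod 14).
  Combine with x ≡ 17 (mod 21): gcd(14, 21) = 7; 17 - 3 = 14, which IS divisible by 7, so compatible.
    Write x = 3 + 14·t and substitute into x ≡ 17 (mod 21): 14·t ≡ 17 − 3 = 14 (mod 21).
    Divide the congruence (and modulus) by g = 7: 2·t ≡ 2 (mod 3).
    The inverse of 2 mod 3 is 2 (since 2·2 = 4 = 1·3 + 1), so t ≡ 2·2 = 4 ≡ 1 (mod 3).
    Then x = 3 + 14·1 = 17, valid modulo lcm(14, 21) = 42: x ≡ 17 (mod 42).
  Combine with x ≡ 3 (mod 4): gcd(42, 4) = 2; 3 - 17 = -14, which IS divisible by 2, so compatible.
    Write x = 17 + 42·t and substitute into x ≡ 3 (mod 4): 42·t ≡ 3 − 17 = -14 (mod 4).
    Divide the congruence (and modulus) by g = 2: 21·t ≡ -7 (mod 2).
    Reduce coefficients mod 2: 1·t ≡ 1 (mod 2).
    So t ≡ 1 (mod 2).
    Then x = 17 + 42·1 = 59, valid modulo lcm(42, 4) = 84: x ≡ 59 (mod 84).
Verify: 59 mod 14 = 3, 59 mod 21 = 17, 59 mod 4 = 3.

x ≡ 59 (mod 84).


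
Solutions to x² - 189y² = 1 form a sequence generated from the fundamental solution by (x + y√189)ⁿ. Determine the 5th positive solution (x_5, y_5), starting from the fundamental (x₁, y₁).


Step 1: Find the fundamental solution (x₁, y₁) of x² - 189y² = 1.
  Expand √189 as a continued fraction. a₀ = ⌊√189⌋ = 13; iterate m_{k+1} = d_k·a_k − m_k, d_{k+1} = (189 − m_{k+1}²)/d_k, a_{k+1} = ⌊(a₀ + m_{k+1})/d_{k+1}⌋ (starting m₀ = 0, d₀ = 1), with convergents p_k = a_k·p_{k-1} + p_{k-2}, q_k = a_k·q_{k-1} + q_{k-2} (p₋₁ = 1, q₋₁ = 0):
  k = 0: a₀ = 13; p₀/q₀ = 13/1; p₀² − 189·q₀² = 169 − 189 = -20.
  k = 1: m = 13, d = 20, a = ⌊(13 + 13)/20⌋ = 1; p/q = (1·13 + 1)/(1·1 + 0) = 14/1; p² − 189·q² = 196 − 189 = 7.
  k = 2: m = 7, d = 7, a = ⌊(13 + 7)/7⌋ = 2; p/q = (2·14 + 13)/(2·1 + 1) = 41/3; p² − 189·q² = 1681 − 1701 = -20.
  k = 3: m = 7, d = 20, a = ⌊(13 + 7)/20⌋ = 1; p/q = (1·41 + 14)/(1·3 + 1) = 55/4; p² − 189·q² = 3025 − 3024 = 1.
  The first convergent with p² − 189·q² = 1 gives the fundamental solution (x₁, y₁) = (55, 4).
Step 2: Apply the recurrence (x_{n+1}, y_{n+1}) = (x₁x_n + 189y₁y_n, x₁y_n + y₁x_n) repeatedly.
  From (x_1, y_1) = (55, 4): x_2 = 55·55 + 189·4·4 = 6049; y_2 = 55·4 + 4·55 = 440.
  From (x_2, y_2) = (6049, 440): x_3 = 55·6049 + 189·4·440 = 665335; y_3 = 55·440 + 4·6049 = 48396.
  From (x_3, y_3) = (665335, 48396): x_4 = 55·665335 + 189·4·48396 = 73180801; y_4 = 55·48396 + 4·665335 = 5323120.
  From (x_4, y_4) = (73180801, 5323120): x_5 = 55·73180801 + 189·4·5323120 = 8049222775; y_5 = 55·5323120 + 4·73180801 = 585494804.
Step 3: Verify x_5² - 189·y_5² = 64789987281578700625 - 64789987281578700624 = 1 (should be 1). ✓

(x_1, y_1) = (55, 4); (x_5, y_5) = (8049222775, 585494804).


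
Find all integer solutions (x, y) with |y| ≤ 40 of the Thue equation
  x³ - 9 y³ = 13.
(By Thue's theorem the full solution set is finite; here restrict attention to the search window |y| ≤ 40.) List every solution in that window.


The equation is x³ - 9y³ = 13. For fixed y, x³ = 9·y³ + 13, so a solution requires the RHS to be a perfect cube.
Strategy: iterate y from -40 to 40, compute RHS = 9·y³ + 13, and check whether it is a (positive or negative) perfect cube.
Check small values of y:
  y = 0: RHS = 13 is not a perfect cube.
  y = 1: RHS = 22 is not a perfect cube.
  y = -1: RHS = 4 is not a perfect cube.
  y = 2: RHS = 85 is not a perfect cube.
  y = -2: RHS = -59 is not a perfect cube.
  y = 3: RHS = 256 is not a perfect cube.
  y = -3: RHS = -230 is not a perfect cube.
Continuing the search up to |y| = 40 finds no solutions either.
No (x, y) in the scanned range satisfies the equation.

No integer solutions with |y| ≤ 40.


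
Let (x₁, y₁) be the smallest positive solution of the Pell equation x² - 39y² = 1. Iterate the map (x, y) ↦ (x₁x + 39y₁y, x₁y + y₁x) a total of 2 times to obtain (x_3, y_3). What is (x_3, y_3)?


Step 1: Find the fundamental solution (x₁, y₁) of x² - 39y² = 1.
  Expand √39 as a continued fraction. a₀ = ⌊√39⌋ = 6; iterate m_{k+1} = d_k·a_k − m_k, d_{k+1} = (39 − m_{k+1}²)/d_k, a_{k+1} = ⌊(a₀ + m_{k+1})/d_{k+1}⌋ (starting m₀ = 0, d₀ = 1), with convergents p_k = a_k·p_{k-1} + p_{k-2}, q_k = a_k·q_{k-1} + q_{k-2} (p₋₁ = 1, q₋₁ = 0):
  k = 0: a₀ = 6; p₀/q₀ = 6/1; p₀² − 39·q₀² = 36 − 39 = -3.
  k = 1: m = 6, d = 3, a = ⌊(6 + 6)/3⌋ = 4; p/q = (4·6 + 1)/(4·1 + 0) = 25/4; p² − 39·q² = 625 − 624 = 1.
  The first convergent with p² − 39·q² = 1 gives the fundamental solution (x₁, y₁) = (25, 4).
Step 2: Apply the recurrence (x_{n+1}, y_{n+1}) = (x₁x_n + 39y₁y_n, x₁y_n + y₁x_n) repeatedly.
  From (x_1, y_1) = (25, 4): x_2 = 25·25 + 39·4·4 = 1249; y_2 = 25·4 + 4·25 = 200.
  From (x_2, y_2) = (1249, 200): x_3 = 25·1249 + 39·4·200 = 62425; y_3 = 25·200 + 4·1249 = 9996.
Step 3: Verify x_3² - 39·y_3² = 3896880625 - 3896880624 = 1 (should be 1). ✓

(x_1, y_1) = (25, 4); (x_3, y_3) = (62425, 9996).


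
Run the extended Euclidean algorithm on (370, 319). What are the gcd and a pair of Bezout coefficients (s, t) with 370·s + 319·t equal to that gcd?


Euclidean algorithm on (370, 319) — divide until remainder is 0:
  370 = 1 · 319 + 51
  319 = 6 · 51 + 13
  51 = 3 · 13 + 12
  13 = 1 · 12 + 1
  12 = 12 · 1 + 0
gcd(370, 319) = 1.
Track Bezout coefficients alongside the remainders: start with r₀ = 370 = a·1 + b·0 (s = 1, t = 0) and r₁ = 319 = a·0 + b·1 (s = 0, t = 1); each new remainder r_{k+1} = r_{k-1} − q_k·r_k inherits s_{k+1} = s_{k-1} − q_k·s_k, t_{k+1} = t_{k-1} − q_k·t_k, so r_k = a·s_k + b·t_k at every step:
  q = 1: r = 51, s = 1 − 1·0 = 1, t = 0 − 1·1 = -1  (check: 370·1 + 319·(-1) = 51)
  q = 6: r = 13, s = 0 − 6·1 = -6, t = 1 − 6·(-1) = 7  (check: 370·(-6) + 319·7 = 13)
  q = 3: r = 12, s = 1 − 3·(-6) = 19, t = -1 − 3·7 = -22  (check: 370·19 + 319·(-22) = 12)
  q = 1: r = 1, s = -6 − 1·19 = -25, t = 7 − 1·(-22) = 29  (check: 370·(-25) + 319·29 = 1)
The row with r = 1 (the gcd) gives the Bezout coefficients s = -25, t = 29.
Result: 370 · (-25) + 319 · (29) = 1.

gcd(370, 319) = 1; s = -25, t = 29 (check: 370·(-25) + 319·29 = 1).


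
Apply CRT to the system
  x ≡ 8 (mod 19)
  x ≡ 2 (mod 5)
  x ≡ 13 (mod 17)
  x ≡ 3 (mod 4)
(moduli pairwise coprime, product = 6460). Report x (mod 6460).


Product of moduli M = 19 · 5 · 17 · 4 = 6460.
Merge one congruence at a time:
  Start: x ≡ 8 (mod 19).
  Combine with x ≡ 2 (mod 5); new modulus lcm = 95.
    Write x = 8 + 19·t and substitute into x ≡ 2 (mod 5): 19·t ≡ 2 − 8 = -6 (mod 5).
    Reduce coefficients mod 5: 4·t ≡ 4 (mod 5).
    The inverse of 4 mod 5 is 4 (since 4·4 = 16 = 3·5 + 1), so t ≡ 4·4 = 16 ≡ 1 (mod 5).
    Then x = 8 + 19·1 = 27, valid modulo lcm(19, 5) = 95: x ≡ 27 (mod 95).
  Combine with x ≡ 13 (mod 17); new modulus lcm = 1615.
    Write x = 27 + 95·t and substitute into x ≡ 13 (mod 17): 95·t ≡ 13 − 27 = -14 (mod 17).
    Reduce coefficients mod 17: 10·t ≡ 3 (mod 17).
    The inverse of 10 mod 17 is 12 (since 10·12 = 120 = 7·17 + 1), so t ≡ 12·3 = 36 ≡ 2 (mod 17).
    Then x = 27 + 95·2 = 217, valid modulo lcm(95, 17) = 1615: x ≡ 217 (mod 1615).
  Combine with x ≡ 3 (mod 4); new modulus lcm = 6460.
    Write x = 217 + 1615·t and substitute into x ≡ 3 (mod 4): 1615·t ≡ 3 − 217 = -214 (mod 4).
    Reduce coefficients mod 4: 3·t ≡ 2 (mod 4).
    The inverse of 3 mod 4 is 3 (since 3·3 = 9 = 2·4 + 1), so t ≡ 3·2 = 6 ≡ 2 (mod 4).
    Then x = 217 + 1615·2 = 3447, valid modulo lcm(1615, 4) = 6460: x ≡ 3447 (mod 6460).
Verify against each original: 3447 mod 19 = 8, 3447 mod 5 = 2, 3447 mod 17 = 13, 3447 mod 4 = 3.

x ≡ 3447 (mod 6460).


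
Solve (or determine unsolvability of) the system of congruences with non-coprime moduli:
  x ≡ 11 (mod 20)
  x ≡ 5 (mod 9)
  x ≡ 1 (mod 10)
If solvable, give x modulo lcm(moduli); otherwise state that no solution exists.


Moduli 20, 9, 10 are not pairwise coprime, so CRT works modulo lcm(m_i) when all pairwise compatibility conditions hold.
Pairwise compatibility: gcd(m_i, m_j) must divide a_i - a_j for every pair.
Merge one congruence at a time:
  Start: x ≡ 11 (mod 20).
  Combine with x ≡ 5 (mod 9): gcd(20, 9) = 1; 5 - 11 = -6, which IS divisible by 1, so compatible.
    Write x = 11 + 20·t and substitute into x ≡ 5 (mod 9): 20·t ≡ 5 − 11 = -6 (mod 9).
    Reduce coefficients mod 9: 2·t ≡ 3 (mod 9).
    The inverse of 2 mod 9 is 5 (since 2·5 = 10 = 1·9 + 1), so t ≡ 5·3 = 15 ≡ 6 (mod 9).
    Then x = 11 + 20·6 = 131, valid modulo lcm(20, 9) = 180: x ≡ 131 (mod 180).
  Combine with x ≡ 1 (mod 10): gcd(180, 10) = 10; 1 - 131 = -130, which IS divisible by 10, so compatible.
    Write x = 131 + 180·t and substitute into x ≡ 1 (mod 10): 180·t ≡ 1 − 131 = -130 (mod 10).
    Divide the congruence (and modulus) by g = 10: 18·t ≡ -13 (mod 1).
    Modulo 1 every t works; take t = 0.
    Then x = 131 + 180·0 = 131, valid modulo lcm(180, 10) = 180: x ≡ 131 (mod 180).
Verify: 131 mod 20 = 11, 131 mod 9 = 5, 131 mod 10 = 1.

x ≡ 131 (mod 180).


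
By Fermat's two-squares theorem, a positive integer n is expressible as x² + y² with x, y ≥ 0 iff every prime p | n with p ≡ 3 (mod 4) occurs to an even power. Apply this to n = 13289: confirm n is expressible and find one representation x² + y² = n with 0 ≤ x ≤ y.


Step 1: Factor n = 13289 = 97 · 137.
Step 2: Check the mod-4 condition on each prime factor: 97 ≡ 1 (mod 4), exponent 1; 137 ≡ 1 (mod 4), exponent 1.
All primes ≡ 3 (mod 4) appear to even exponent (or don't appear), so by the two-squares theorem n IS expressible as a sum of two squares.
Step 3: Build a representation. Here n = 97 · 137 is a product of primes ≡ 1 (mod 4). Each prime p ≡ 1 (mod 4) is itself a sum of two squares; find a² by testing p − a² for a perfect square:
  97: 97 − 1² = 96, 97 − 2² = 93, 97 − 3² = 88, 97 − 4² = 81 = 9² ⇒ 97 = 4² + 9².
  137: 137 − 1² = 136, 137 − 2² = 133, 137 − 3² = 128, 137 − 4² = 121 = 11² ⇒ 137 = 4² + 11².
  Combine using the Brahmagupta–Fibonacci identity (a² + b²)(c² + d²) = (ac − bd)² + (ad + bc)² = (ac + bd)² + (ad − bc)²:
  97 · 137 = 13289: from (4² + 9²)(4² + 11²), take (4·4 − 9·11, 4·11 + 9·4) = (16 − 99, 44 + 36) = (-83, 80); dropping signs (only squares matter) gives (83, 80); check 83² + 80² = 6889 + 6400 = 13289 ✓.
Step 4: Order so x ≤ y and verify: 80² + 83² = 6400 + 6889 = 13289 = n. ✓

n = 13289 = 80² + 83² (one valid representation with x ≤ y).


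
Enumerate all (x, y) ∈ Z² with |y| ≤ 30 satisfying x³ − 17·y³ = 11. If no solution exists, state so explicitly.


The equation is x³ - 17y³ = 11. For fixed y, x³ = 17·y³ + 11, so a solution requires the RHS to be a perfect cube.
Strategy: iterate y from -30 to 30, compute RHS = 17·y³ + 11, and check whether it is a (positive or negative) perfect cube.
Check small values of y:
  y = 0: RHS = 11 is not a perfect cube.
  y = 1: RHS = 28 is not a perfect cube.
  y = -1: RHS = -6 is not a perfect cube.
  y = 2: RHS = 147 is not a perfect cube.
  y = -2: RHS = -125 = (-5)³ ⇒ x = -5 works.
  y = 3: RHS = 470 is not a perfect cube.
  y = -3: RHS = -448 is not a perfect cube.
Continuing the search up to |y| = 30 finds no further solutions beyond those listed.
Collected solutions: (-5, -2).

Solutions (with |y| ≤ 30): (-5, -2).


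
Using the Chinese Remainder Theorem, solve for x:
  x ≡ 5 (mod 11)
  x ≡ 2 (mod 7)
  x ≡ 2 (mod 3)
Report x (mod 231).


Moduli 11, 7, 3 are pairwise coprime; by CRT there is a unique solution modulo M = 11 · 7 · 3 = 231.
Solve pairwise, accumulating the modulus:
  Start with x ≡ 5 (mod 11).
  Combine with x ≡ 2 (mod 7): since gcd(11, 7) = 1, we get a unique residue mod 77.
    Write x = 5 + 11·t and substitute into x ≡ 2 (mod 7): 11·t ≡ 2 − 5 = -3 (mod 7).
    Reduce coefficients mod 7: 4·t ≡ 4 (mod 7).
    The inverse of 4 mod 7 is 2 (since 4·2 = 8 = 1·7 + 1), so t ≡ 2·4 = 8 ≡ 1 (mod 7).
    Then x = 5 + 11·1 = 16, valid modulo lcm(11, 7) = 77: x ≡ 16 (mod 77).
  Combine with x ≡ 2 (mod 3): since gcd(77, 3) = 1, we get a unique residue mod 231.
    Write x = 16 + 77·t and substitute into x ≡ 2 (mod 3): 77·t ≡ 2 − 16 = -14 (mod 3).
    Reduce coefficients mod 3: 2·t ≡ 1 (mod 3).
    The inverse of 2 mod 3 is 2 (since 2·2 = 4 = 1·3 + 1), so t ≡ 2·1 = 2 ≡ 2 (mod 3).
    Then x = 16 + 77·2 = 170, valid modulo lcm(77, 3) = 231: x ≡ 170 (mod 231).
Verify: 170 mod 11 = 5 ✓, 170 mod 7 = 2 ✓, 170 mod 3 = 2 ✓.

x ≡ 170 (mod 231).


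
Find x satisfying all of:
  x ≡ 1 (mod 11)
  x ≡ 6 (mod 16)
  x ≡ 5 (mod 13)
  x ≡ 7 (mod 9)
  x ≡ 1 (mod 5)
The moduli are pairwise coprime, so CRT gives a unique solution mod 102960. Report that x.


Product of moduli M = 11 · 16 · 13 · 9 · 5 = 102960.
Merge one congruence at a time:
  Start: x ≡ 1 (mod 11).
  Combine with x ≡ 6 (mod 16); new modulus lcm = 176.
    Write x = 1 + 11·t and substitute into x ≡ 6 (mod 16): 11·t ≡ 6 − 1 = 5 (mod 16).
    The inverse of 11 mod 16 is 3 (since 11·3 = 33 = 2·16 + 1), so t ≡ 3·5 = 15 ≡ 15 (mod 16).
    Then x = 1 + 11·15 = 166, valid modulo lcm(11, 16) = 176: x ≡ 166 (mod 176).
  Combine with x ≡ 5 (mod 13); new modulus lcm = 2288.
    Write x = 166 + 176·t and substitute into x ≡ 5 (mod 13): 176·t ≡ 5 − 166 = -161 (mod 13).
    Reduce coefficients mod 13: 7·t ≡ 8 (mod 13).
    The inverse of 7 mod 13 is 2 (since 7·2 = 14 = 1·13 + 1), so t ≡ 2·8 = 16 ≡ 3 (mod 13).
    Then x = 166 + 176·3 = 694, valid modulo lcm(176, 13) = 2288: x ≡ 694 (mod 2288).
  Combine with x ≡ 7 (mod 9); new modulus lcm = 20592.
    Write x = 694 + 2288·t and substitute into x ≡ 7 (mod 9): 2288·t ≡ 7 − 694 = -687 (mod 9).
    Reduce coefficients mod 9: 2·t ≡ 6 (mod 9).
    The inverse of 2 mod 9 is 5 (since 2·5 = 10 = 1·9 + 1), so t ≡ 5·6 = 30 ≡ 3 (mod 9).
    Then x = 694 + 2288·3 = 7558, valid modulo lcm(2288, 9) = 20592: x ≡ 7558 (mod 20592).
  Combine with x ≡ 1 (mod 5); new modulus lcm = 102960.
    Write x = 7558 + 20592·t and substitute into x ≡ 1 (mod 5): 20592·t ≡ 1 − 7558 = -7557 (mod 5).
    Reduce coefficients mod 5: 2·t ≡ 3 (mod 5).
    The inverse of 2 mod 5 is 3 (since 2·3 = 6 = 1·5 + 1), so t ≡ 3·3 = 9 ≡ 4 (mod 5).
    Then x = 7558 + 20592·4 = 89926, valid modulo lcm(20592, 5) = 102960: x ≡ 89926 (mod 102960).
Verify against each original: 89926 mod 11 = 1, 89926 mod 16 = 6, 89926 mod 13 = 5, 89926 mod 9 = 7, 89926 mod 5 = 1.

x ≡ 89926 (mod 102960).


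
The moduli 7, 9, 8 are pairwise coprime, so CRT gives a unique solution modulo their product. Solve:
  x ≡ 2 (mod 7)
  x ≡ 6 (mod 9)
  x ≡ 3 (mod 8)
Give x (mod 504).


Moduli 7, 9, 8 are pairwise coprime; by CRT there is a unique solution modulo M = 7 · 9 · 8 = 504.
Solve pairwise, accumulating the modulus:
  Start with x ≡ 2 (mod 7).
  Combine with x ≡ 6 (mod 9): since gcd(7, 9) = 1, we get a unique residue mod 63.
    Write x = 2 + 7·t and substitute into x ≡ 6 (mod 9): 7·t ≡ 6 − 2 = 4 (mod 9).
    The inverse of 7 mod 9 is 4 (since 7·4 = 28 = 3·9 + 1), so t ≡ 4·4 = 16 ≡ 7 (mod 9).
    Then x = 2 + 7·7 = 51, valid modulo lcm(7, 9) = 63: x ≡ 51 (mod 63).
  Combine with x ≡ 3 (mod 8): since gcd(63, 8) = 1, we get a unique residue mod 504.
    Write x = 51 + 63·t and substitute into x ≡ 3 (mod 8): 63·t ≡ 3 − 51 = -48 (mod 8).
    Reduce coefficients mod 8: 7·t ≡ 0 (mod 8).
    The inverse of 7 mod 8 is 7 (since 7·7 = 49 = 6·8 + 1), so t ≡ 7·0 = 0 ≡ 0 (mod 8).
    Then x = 51 + 63·0 = 51, valid modulo lcm(63, 8) = 504: x ≡ 51 (mod 504).
Verify: 51 mod 7 = 2 ✓, 51 mod 9 = 6 ✓, 51 mod 8 = 3 ✓.

x ≡ 51 (mod 504).


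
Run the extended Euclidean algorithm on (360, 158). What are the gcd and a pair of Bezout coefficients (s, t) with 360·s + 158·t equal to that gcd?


Euclidean algorithm on (360, 158) — divide until remainder is 0:
  360 = 2 · 158 + 44
  158 = 3 · 44 + 26
  44 = 1 · 26 + 18
  26 = 1 · 18 + 8
  18 = 2 · 8 + 2
  8 = 4 · 2 + 0
gcd(360, 158) = 2.
Track Bezout coefficients alongside the remainders: start with r₀ = 360 = a·1 + b·0 (s = 1, t = 0) and r₁ = 158 = a·0 + b·1 (s = 0, t = 1); each new remainder r_{k+1} = r_{k-1} − q_k·r_k inherits s_{k+1} = s_{k-1} − q_k·s_k, t_{k+1} = t_{k-1} − q_k·t_k, so r_k = a·s_k + b·t_k at every step:
  q = 2: r = 44, s = 1 − 2·0 = 1, t = 0 − 2·1 = -2  (check: 360·1 + 158·(-2) = 44)
  q = 3: r = 26, s = 0 − 3·1 = -3, t = 1 − 3·(-2) = 7  (check: 360·(-3) + 158·7 = 26)
  q = 1: r = 18, s = 1 − 1·(-3) = 4, t = -2 − 1·7 = -9  (check: 360·4 + 158·(-9) = 18)
  q = 1: r = 8, s = -3 − 1·4 = -7, t = 7 − 1·(-9) = 16  (check: 360·(-7) + 158·16 = 8)
  q = 2: r = 2, s = 4 − 2·(-7) = 18, t = -9 − 2·16 = -41  (check: 360·18 + 158·(-41) = 2)
The row with r = 2 (the gcd) gives the Bezout coefficients s = 18, t = -41.
Result: 360 · (18) + 158 · (-41) = 2.

gcd(360, 158) = 2; s = 18, t = -41 (check: 360·18 + 158·(-41) = 2).


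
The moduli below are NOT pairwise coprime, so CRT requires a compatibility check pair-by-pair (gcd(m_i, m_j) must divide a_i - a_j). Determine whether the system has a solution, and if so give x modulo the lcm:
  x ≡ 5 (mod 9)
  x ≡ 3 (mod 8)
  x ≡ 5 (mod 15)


Moduli 9, 8, 15 are not pairwise coprime, so CRT works modulo lcm(m_i) when all pairwise compatibility conditions hold.
Pairwise compatibility: gcd(m_i, m_j) must divide a_i - a_j for every pair.
Merge one congruence at a time:
  Start: x ≡ 5 (mod 9).
  Combine with x ≡ 3 (mod 8): gcd(9, 8) = 1; 3 - 5 = -2, which IS divisible by 1, so compatible.
    Write x = 5 + 9·t and substitute into x ≡ 3 (mod 8): 9·t ≡ 3 − 5 = -2 (mod 8).
    Reduce coefficients mod 8: 1·t ≡ 6 (mod 8).
    So t ≡ 6 (mod 8).
    Then x = 5 + 9·6 = 59, valid modulo lcm(9, 8) = 72: x ≡ 59 (mod 72).
  Combine with x ≡ 5 (mod 15): gcd(72, 15) = 3; 5 - 59 = -54, which IS divisible by 3, so compatible.
    Write x = 59 + 72·t and substitute into x ≡ 5 (mod 15): 72·t ≡ 5 − 59 = -54 (mod 15).
    Divide the congruence (and modulus) by g = 3: 24·t ≡ -18 (mod 5).
    Reduce coefficients mod 5: 4·t ≡ 2 (mod 5).
    The inverse of 4 mod 5 is 4 (since 4·4 = 16 = 3·5 + 1), so t ≡ 4·2 = 8 ≡ 3 (mod 5).
    Then x = 59 + 72·3 = 275, valid modulo lcm(72, 15) = 360: x ≡ 275 (mod 360).
Verify: 275 mod 9 = 5, 275 mod 8 = 3, 275 mod 15 = 5.

x ≡ 275 (mod 360).


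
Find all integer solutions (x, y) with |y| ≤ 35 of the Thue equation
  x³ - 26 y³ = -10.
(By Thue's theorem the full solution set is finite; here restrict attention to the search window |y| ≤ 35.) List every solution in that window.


The equation is x³ - 26y³ = -10. For fixed y, x³ = 26·y³ − 10, so a solution requires the RHS to be a perfect cube.
Strategy: iterate y from -35 to 35, compute RHS = 26·y³ − 10, and check whether it is a (positive or negative) perfect cube.
Check small values of y:
  y = 0: RHS = -10 is not a perfect cube.
  y = 1: RHS = 16 is not a perfect cube.
  y = -1: RHS = -36 is not a perfect cube.
  y = 2: RHS = 198 is not a perfect cube.
  y = -2: RHS = -218 is not a perfect cube.
  y = 3: RHS = 692 is not a perfect cube.
  y = -3: RHS = -712 is not a perfect cube.
Continuing the search up to |y| = 35 finds no solutions either.
No (x, y) in the scanned range satisfies the equation.

No integer solutions with |y| ≤ 35.


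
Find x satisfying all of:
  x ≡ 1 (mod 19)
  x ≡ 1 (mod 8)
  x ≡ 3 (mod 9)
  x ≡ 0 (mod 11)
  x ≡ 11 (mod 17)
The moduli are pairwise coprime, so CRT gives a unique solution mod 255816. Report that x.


Product of moduli M = 19 · 8 · 9 · 11 · 17 = 255816.
Merge one congruence at a time:
  Start: x ≡ 1 (mod 19).
  Combine with x ≡ 1 (mod 8); new modulus lcm = 152.
    Write x = 1 + 19·t and substitute into x ≡ 1 (mod 8): 19·t ≡ 1 − 1 = 0 (mod 8).
    Reduce coefficients mod 8: 3·t ≡ 0 (mod 8).
    The inverse of 3 mod 8 is 3 (since 3·3 = 9 = 1·8 + 1), so t ≡ 3·0 = 0 ≡ 0 (mod 8).
    Then x = 1 + 19·0 = 1, valid modulo lcm(19, 8) = 152: x ≡ 1 (mod 152).
  Combine with x ≡ 3 (mod 9); new modulus lcm = 1368.
    Write x = 1 + 152·t and substitute into x ≡ 3 (mod 9): 152·t ≡ 3 − 1 = 2 (mod 9).
    Reduce coefficients mod 9: 8·t ≡ 2 (mod 9).
    The inverse of 8 mod 9 is 8 (since 8·8 = 64 = 7·9 + 1), so t ≡ 8·2 = 16 ≡ 7 (mod 9).
    Then x = 1 + 152·7 = 1065, valid modulo lcm(152, 9) = 1368: x ≡ 1065 (mod 1368).
  Combine with x ≡ 0 (mod 11); new modulus lcm = 15048.
    Write x = 1065 + 1368·t and substitute into x ≡ 0 (mod 11): 1368·t ≡ 0 − 1065 = -1065 (mod 11).
    Reduce coefficients mod 11: 4·t ≡ 2 (mod 11).
    The inverse of 4 mod 11 is 3 (since 4·3 = 12 = 1·11 + 1), so t ≡ 3·2 = 6 ≡ 6 (mod 11).
    Then x = 1065 + 1368·6 = 9273, valid modulo lcm(1368, 11) = 15048: x ≡ 9273 (mod 15048).
  Combine with x ≡ 11 (mod 17); new modulus lcm = 255816.
    Write x = 9273 + 15048·t and substitute into x ≡ 11 (mod 17): 15048·t ≡ 11 − 9273 = -9262 (mod 17).
    Reduce coefficients mod 17: 3·t ≡ 3 (mod 17).
    The inverse of 3 mod 17 is 6 (since 3·6 = 18 = 1·17 + 1), so t ≡ 6·3 = 18 ≡ 1 (mod 17).
    Then x = 9273 + 15048·1 = 24321, valid modulo lcm(15048, 17) = 255816: x ≡ 24321 (mod 255816).
Verify against each original: 24321 mod 19 = 1, 24321 mod 8 = 1, 24321 mod 9 = 3, 24321 mod 11 = 0, 24321 mod 17 = 11.

x ≡ 24321 (mod 255816).


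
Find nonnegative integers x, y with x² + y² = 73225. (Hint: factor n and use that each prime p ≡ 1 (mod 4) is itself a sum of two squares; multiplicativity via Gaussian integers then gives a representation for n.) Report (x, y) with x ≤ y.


Step 1: Factor n = 73225 = 5^2 · 29 · 101.
Step 2: Check the mod-4 condition on each prime factor: 5 ≡ 1 (mod 4), exponent 2; 29 ≡ 1 (mod 4), exponent 1; 101 ≡ 1 (mod 4), exponent 1.
All primes ≡ 3 (mod 4) appear to even exponent (or don't appear), so by the two-squares theorem n IS expressible as a sum of two squares.
Step 3: Build a representation. Group n = k² · m with k = 5 and m = 29 · 101 = 2929 (a product of primes ≡ 1 (mod 4)); a representation of m scales to one of n via (k·x)² + (k·y)² = k²(x² + y²). Each prime p ≡ 1 (mod 4) is itself a sum of two squares; find a² by testing p − a² for a perfect square:
  29: 29 − 1² = 28, 29 − 2² = 25 = 5² ⇒ 29 = 2² + 5².
  101: 101 − 1² = 100 = 10² ⇒ 101 = 1² + 10².
  Combine using the Brahmagupta–Fibonacci identity (a² + b²)(c² + d²) = (ac − bd)² + (ad + bc)² = (ac + bd)² + (ad − bc)²:
  29 · 101 = 2929: from (2² + 5²)(1² + 10²), take (2·1 − 5·10, 2·10 + 5·1) = (2 − 50, 20 + 5) = (-48, 25); dropping signs (only squares matter) gives (48, 25); check 48² + 25² = 2304 + 625 = 2929 ✓.
  Scale by k = 5: (5·48, 5·25) = (240, 125).
Step 4: Order so x ≤ y and verify: 125² + 240² = 15625 + 57600 = 73225 = n. ✓

n = 73225 = 125² + 240² (one valid representation with x ≤ y).


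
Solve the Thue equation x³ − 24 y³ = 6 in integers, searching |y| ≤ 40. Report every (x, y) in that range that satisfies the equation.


The equation is x³ - 24y³ = 6. For fixed y, x³ = 24·y³ + 6, so a solution requires the RHS to be a perfect cube.
Strategy: iterate y from -40 to 40, compute RHS = 24·y³ + 6, and check whether it is a (positive or negative) perfect cube.
Check small values of y:
  y = 0: RHS = 6 is not a perfect cube.
  y = 1: RHS = 30 is not a perfect cube.
  y = -1: RHS = -18 is not a perfect cube.
  y = 2: RHS = 198 is not a perfect cube.
  y = -2: RHS = -186 is not a perfect cube.
  y = 3: RHS = 654 is not a perfect cube.
  y = -3: RHS = -642 is not a perfect cube.
Continuing the search up to |y| = 40 finds no solutions either.
No (x, y) in the scanned range satisfies the equation.

No integer solutions with |y| ≤ 40.


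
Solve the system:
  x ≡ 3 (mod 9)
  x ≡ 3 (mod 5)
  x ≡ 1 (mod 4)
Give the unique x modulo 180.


Moduli 9, 5, 4 are pairwise coprime; by CRT there is a unique solution modulo M = 9 · 5 · 4 = 180.
Solve pairwise, accumulating the modulus:
  Start with x ≡ 3 (mod 9).
  Combine with x ≡ 3 (mod 5): since gcd(9, 5) = 1, we get a unique residue mod 45.
    Write x = 3 + 9·t and substitute into x ≡ 3 (mod 5): 9·t ≡ 3 − 3 = 0 (mod 5).
    Reduce coefficients mod 5: 4·t ≡ 0 (mod 5).
    The inverse of 4 mod 5 is 4 (since 4·4 = 16 = 3·5 + 1), so t ≡ 4·0 = 0 ≡ 0 (mod 5).
    Then x = 3 + 9·0 = 3, valid modulo lcm(9, 5) = 45: x ≡ 3 (mod 45).
  Combine with x ≡ 1 (mod 4): since gcd(45, 4) = 1, we get a unique residue mod 180.
    Write x = 3 + 45·t and substitute into x ≡ 1 (mod 4): 45·t ≡ 1 − 3 = -2 (mod 4).
    Reduce coefficients mod 4: 1·t ≡ 2 (mod 4).
    So t ≡ 2 (mod 4).
    Then x = 3 + 45·2 = 93, valid modulo lcm(45, 4) = 180: x ≡ 93 (mod 180).
Verify: 93 mod 9 = 3 ✓, 93 mod 5 = 3 ✓, 93 mod 4 = 1 ✓.

x ≡ 93 (mod 180).


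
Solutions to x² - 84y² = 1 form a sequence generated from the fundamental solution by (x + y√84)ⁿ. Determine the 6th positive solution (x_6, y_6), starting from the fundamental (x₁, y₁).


Step 1: Find the fundamental solution (x₁, y₁) of x² - 84y² = 1.
  Expand √84 as a continued fraction. a₀ = ⌊√84⌋ = 9; iterate m_{k+1} = d_k·a_k − m_k, d_{k+1} = (84 − m_{k+1}²)/d_k, a_{k+1} = ⌊(a₀ + m_{k+1})/d_{k+1}⌋ (starting m₀ = 0, d₀ = 1), with convergents p_k = a_k·p_{k-1} + p_{k-2}, q_k = a_k·q_{k-1} + q_{k-2} (p₋₁ = 1, q₋₁ = 0):
  k = 0: a₀ = 9; p₀/q₀ = 9/1; p₀² − 84·q₀² = 81 − 84 = -3.
  k = 1: m = 9, d = 3, a = ⌊(9 + 9)/3⌋ = 6; p/q = (6·9 + 1)/(6·1 + 0) = 55/6; p² − 84·q² = 3025 − 3024 = 1.
  The first convergent with p² − 84·q² = 1 gives the fundamental solution (x₁, y₁) = (55, 6).
Step 2: Apply the recurrence (x_{n+1}, y_{n+1}) = (x₁x_n + 84y₁y_n, x₁y_n + y₁x_n) repeatedly.
  From (x_1, y_1) = (55, 6): x_2 = 55·55 + 84·6·6 = 6049; y_2 = 55·6 + 6·55 = 660.
  From (x_2, y_2) = (6049, 660): x_3 = 55·6049 + 84·6·660 = 665335; y_3 = 55·660 + 6·6049 = 72594.
  From (x_3, y_3) = (665335, 72594): x_4 = 55·665335 + 84·6·72594 = 73180801; y_4 = 55·72594 + 6·665335 = 7984680.
  From (x_4, y_4) = (73180801, 7984680): x_5 = 55·73180801 + 84·6·7984680 = 8049222775; y_5 = 55·7984680 + 6·73180801 = 878242206.
  From (x_5, y_5) = (8049222775, 878242206): x_6 = 55·8049222775 + 84·6·878242206 = 885341324449; y_6 = 55·878242206 + 6·8049222775 = 96598657980.
Step 3: Verify x_6² - 84·y_6² = 783829260777109485153601 - 783829260777109485153600 = 1 (should be 1). ✓

(x_1, y_1) = (55, 6); (x_6, y_6) = (885341324449, 96598657980).


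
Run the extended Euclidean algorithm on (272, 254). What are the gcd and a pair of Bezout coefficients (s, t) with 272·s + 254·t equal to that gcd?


Euclidean algorithm on (272, 254) — divide until remainder is 0:
  272 = 1 · 254 + 18
  254 = 14 · 18 + 2
  18 = 9 · 2 + 0
gcd(272, 254) = 2.
Track Bezout coefficients alongside the remainders: start with r₀ = 272 = a·1 + b·0 (s = 1, t = 0) and r₁ = 254 = a·0 + b·1 (s = 0, t = 1); each new remainder r_{k+1} = r_{k-1} − q_k·r_k inherits s_{k+1} = s_{k-1} − q_k·s_k, t_{k+1} = t_{k-1} − q_k·t_k, so r_k = a·s_k + b·t_k at every step:
  q = 1: r = 18, s = 1 − 1·0 = 1, t = 0 − 1·1 = -1  (check: 272·1 + 254·(-1) = 18)
  q = 14: r = 2, s = 0 − 14·1 = -14, t = 1 − 14·(-1) = 15  (check: 272·(-14) + 254·15 = 2)
The row with r = 2 (the gcd) gives the Bezout coefficients s = -14, t = 15.
Result: 272 · (-14) + 254 · (15) = 2.

gcd(272, 254) = 2; s = -14, t = 15 (check: 272·(-14) + 254·15 = 2).
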